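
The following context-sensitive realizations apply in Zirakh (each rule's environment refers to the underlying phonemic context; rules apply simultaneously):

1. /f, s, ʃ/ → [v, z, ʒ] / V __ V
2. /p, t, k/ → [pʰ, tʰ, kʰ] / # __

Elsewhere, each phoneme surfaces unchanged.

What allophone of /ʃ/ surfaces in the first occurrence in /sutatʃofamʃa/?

[ʃ]

/ʃ/ (between /t/ and /o/) is in the target of rule 1 but the environment (between two vowels) is not met → [ʃ].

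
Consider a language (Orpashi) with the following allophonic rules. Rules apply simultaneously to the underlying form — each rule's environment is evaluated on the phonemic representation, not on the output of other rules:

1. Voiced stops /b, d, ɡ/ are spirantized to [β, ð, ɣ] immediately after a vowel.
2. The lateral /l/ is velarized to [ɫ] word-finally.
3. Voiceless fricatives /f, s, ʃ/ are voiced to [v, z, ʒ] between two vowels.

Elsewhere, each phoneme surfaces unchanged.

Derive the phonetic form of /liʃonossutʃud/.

/l/ (word-initial): rule 2 targets it, but not word-finally → unchanged [l].
Rule 3 applies to /ʃ/ (between /i/ and /o/: between two vowels) → [ʒ].
/s/ (between /o/ and /s/): rule 3 targets it, but not between two vowels → unchanged [s].
/s/ (between /s/ and /u/): rule 3 targets it, but not between two vowels → unchanged [s].
/ʃ/ (between /t/ and /u/): rule 3 targets it, but not between two vowels → unchanged [ʃ].
/d/ (word-final) occurs immediately after a vowel → [ð] by rule 1.

[liʒonossutʃuð]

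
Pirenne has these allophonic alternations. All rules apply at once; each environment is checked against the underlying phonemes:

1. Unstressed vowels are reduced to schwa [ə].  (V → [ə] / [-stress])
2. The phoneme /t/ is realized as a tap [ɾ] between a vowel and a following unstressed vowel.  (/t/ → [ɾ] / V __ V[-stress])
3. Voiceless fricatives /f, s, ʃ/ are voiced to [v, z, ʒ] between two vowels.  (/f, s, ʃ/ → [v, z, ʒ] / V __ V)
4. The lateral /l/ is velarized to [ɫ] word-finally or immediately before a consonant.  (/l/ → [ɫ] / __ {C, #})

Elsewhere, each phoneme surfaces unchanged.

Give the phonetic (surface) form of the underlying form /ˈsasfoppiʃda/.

/s/ (word-initial) is in the target of rule 3 but the environment (between two vowels) is not met → [s].
/a/ (between /s/ and /s/) is in the target of rule 1 but the environment (in an unstressed syllable) is not met → [a].
/s/ (between /a/ and /f/) is in the target of rule 3 but the environment (between two vowels) is not met → [s].
/f/ (between /s/ and /o/) fails the environment for rule 3, so it stays [f].
/o/ (between /f/ and /p/) occurs in an unstressed syllable → [ə] by rule 1.
Rule 1 applies to /i/ (between /p/ and /ʃ/: in an unstressed syllable) → [ə].
/ʃ/ (between /i/ and /d/) is in the target of rule 3 but the environment (between two vowels) is not met → [ʃ].
/a/ (word-final) occurs in an unstressed syllable → [ə] by rule 1.

[ˈsasfəppəʃdə]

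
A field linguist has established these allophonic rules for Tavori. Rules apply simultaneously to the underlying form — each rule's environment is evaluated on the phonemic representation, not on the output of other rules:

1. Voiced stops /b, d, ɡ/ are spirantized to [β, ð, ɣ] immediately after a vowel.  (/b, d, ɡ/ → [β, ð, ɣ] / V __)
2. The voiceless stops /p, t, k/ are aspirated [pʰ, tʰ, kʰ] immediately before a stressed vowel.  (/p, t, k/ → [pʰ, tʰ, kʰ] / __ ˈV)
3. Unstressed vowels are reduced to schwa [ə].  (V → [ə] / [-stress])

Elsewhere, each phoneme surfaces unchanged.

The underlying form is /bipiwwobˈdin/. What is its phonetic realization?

[bəpəwwəβˈdin]

/b/ (word-initial): rule 1 targets it, but not immediately after a vowel → unchanged [b].
Rule 3 applies to /i/ (between /b/ and /p/: in an unstressed syllable) → [ə].
/p/ — between /i/ and /i/; rule 2 does not apply here → [p].
/i/ — between /p/ and /w/, in an unstressed syllable — surfaces as [ə] (rule 3).
/w/ stays [w].
/w/ (between /w/ and /o/) is unaffected → [w].
/o/ — between /w/ and /b/, in an unstressed syllable — surfaces as [ə] (rule 3).
/b/ (between /o/ and /d/) occurs immediately after a vowel → [β] by rule 1.
/d/ — between /b/ and /i/; rule 1 does not apply here → [d].
/i/ — between /d/ and /n/; rule 3 does not apply here → [i].
/n/ (word-final): no rule targets it → [n].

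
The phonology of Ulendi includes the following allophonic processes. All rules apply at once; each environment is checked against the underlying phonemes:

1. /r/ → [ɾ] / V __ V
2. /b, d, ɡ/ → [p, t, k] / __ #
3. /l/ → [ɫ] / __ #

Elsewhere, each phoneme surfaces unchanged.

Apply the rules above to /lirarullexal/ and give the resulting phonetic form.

/l/ (word-initial): rule 3 targets it, but not word-finally → unchanged [l].
/r/ (between /i/ and /a/) occurs between two vowels → [ɾ] by rule 1.
/r/ (between /a/ and /u/): between two vowels, so rule 1 applies → [ɾ].
/l/ (between /u/ and /l/) is in the target of rule 3 but the environment (word-finally) is not met → [l].
/l/ (between /l/ and /e/) is in the target of rule 3 but the environment (word-finally) is not met → [l].
/l/ (word-final) occurs word-finally → [ɫ] by rule 3.

[liɾaɾullexaɫ]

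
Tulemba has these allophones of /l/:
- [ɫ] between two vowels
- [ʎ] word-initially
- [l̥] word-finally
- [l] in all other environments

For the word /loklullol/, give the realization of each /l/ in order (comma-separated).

Occurrence 1 (position 1): word-initially → [ʎ].
Occurrence 2 (position 4): no conditioning environment matches → elsewhere allophone [l].
Occurrence 3 (position 6): no conditioning environment matches → elsewhere allophone [l].
Occurrence 4 (position 7): no conditioning environment matches → elsewhere allophone [l].
Occurrence 5 (position 9): word-finally → [l̥].

[ʎ], [l], [l], [l], [l̥]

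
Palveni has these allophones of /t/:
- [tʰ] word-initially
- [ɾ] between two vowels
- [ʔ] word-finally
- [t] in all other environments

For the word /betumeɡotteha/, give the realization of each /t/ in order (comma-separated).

[ɾ], [t], [t]

Occurrence 1 (position 3): between two vowels → [ɾ].
Occurrence 2 (position 9): no conditioning environment matches → elsewhere allophone [t].
Occurrence 3 (position 10): no conditioning environment matches → elsewhere allophone [t].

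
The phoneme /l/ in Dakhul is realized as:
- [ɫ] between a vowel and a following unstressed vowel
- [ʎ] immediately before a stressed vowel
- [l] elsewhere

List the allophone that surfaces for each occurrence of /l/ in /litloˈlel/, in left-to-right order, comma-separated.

Occurrence 1 (position 1): no conditioning environment matches → elsewhere allophone [l].
Occurrence 2 (position 4): no conditioning environment matches → elsewhere allophone [l].
Occurrence 3 (position 6): immediately before a stressed vowel → [ʎ].
Occurrence 4 (position 8): no conditioning environment matches → elsewhere allophone [l].

[l], [l], [ʎ], [l]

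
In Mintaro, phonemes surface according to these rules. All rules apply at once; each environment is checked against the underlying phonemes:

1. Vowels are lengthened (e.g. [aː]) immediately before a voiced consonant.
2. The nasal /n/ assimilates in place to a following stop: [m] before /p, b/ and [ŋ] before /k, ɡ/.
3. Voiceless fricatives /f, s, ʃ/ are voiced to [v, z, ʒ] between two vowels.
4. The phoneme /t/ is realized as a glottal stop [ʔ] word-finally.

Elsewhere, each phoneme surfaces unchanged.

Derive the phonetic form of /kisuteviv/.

[kizuteːviːv]

/i/ (between /k/ and /s/) is in the target of rule 1 but the environment (before a voiced consonant) is not met → [i].
/s/ (between /i/ and /u/) occurs between two vowels → [z] by rule 3.
/u/ (between /s/ and /t/) is in the target of rule 1 but the environment (before a voiced consonant) is not met → [u].
/t/ (between /u/ and /e/) is in the target of rule 4 but the environment (word-finally) is not met → [t].
/e/ meets the environment for rule 1 (before a voiced consonant) → [eː].
/i/ (between /v/ and /v/): before a voiced consonant, so rule 1 applies → [iː].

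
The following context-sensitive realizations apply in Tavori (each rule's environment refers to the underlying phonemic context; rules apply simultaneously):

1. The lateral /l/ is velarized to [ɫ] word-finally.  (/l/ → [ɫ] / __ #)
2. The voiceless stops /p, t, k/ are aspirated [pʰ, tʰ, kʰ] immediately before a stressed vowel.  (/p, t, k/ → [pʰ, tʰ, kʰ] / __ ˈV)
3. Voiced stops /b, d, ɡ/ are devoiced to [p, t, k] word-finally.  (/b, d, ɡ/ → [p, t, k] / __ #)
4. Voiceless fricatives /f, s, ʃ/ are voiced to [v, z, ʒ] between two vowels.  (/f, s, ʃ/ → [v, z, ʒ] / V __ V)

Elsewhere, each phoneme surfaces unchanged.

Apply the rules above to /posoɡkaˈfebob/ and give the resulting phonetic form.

/p/ (word-initial): rule 2 targets it, but not immediately before a stressed vowel → unchanged [p].
/o/ stays [o].
/s/ meets the environment for rule 4 (between two vowels) → [z].
/o/ — not in any rule's target class → [o].
/ɡ/ — between /o/ and /k/; rule 3 does not apply here → [ɡ].
/k/ (between /ɡ/ and /a/) fails the environment for rule 2, so it stays [k].
/a/ — not in any rule's target class → [a].
/f/ meets the environment for rule 4 (between two vowels) → [v].
/e/ (between /f/ and /b/): no rule targets it → [e].
/b/ (between /e/ and /o/) fails the environment for rule 3, so it stays [b].
/o/ stays [o].
/b/ — word-final, word-finally — surfaces as [p] (rule 3).

[pozoɡkaˈvebop]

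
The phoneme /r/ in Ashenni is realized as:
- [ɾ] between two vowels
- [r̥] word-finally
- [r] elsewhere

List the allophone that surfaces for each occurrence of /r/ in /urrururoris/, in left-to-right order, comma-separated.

Occurrence 1 (position 2): no conditioning environment matches → elsewhere allophone [r].
Occurrence 2 (position 3): no conditioning environment matches → elsewhere allophone [r].
Occurrence 3 (position 5): between two vowels → [ɾ].
Occurrence 4 (position 7): between two vowels → [ɾ].
Occurrence 5 (position 9): between two vowels → [ɾ].

[r], [r], [ɾ], [ɾ], [ɾ]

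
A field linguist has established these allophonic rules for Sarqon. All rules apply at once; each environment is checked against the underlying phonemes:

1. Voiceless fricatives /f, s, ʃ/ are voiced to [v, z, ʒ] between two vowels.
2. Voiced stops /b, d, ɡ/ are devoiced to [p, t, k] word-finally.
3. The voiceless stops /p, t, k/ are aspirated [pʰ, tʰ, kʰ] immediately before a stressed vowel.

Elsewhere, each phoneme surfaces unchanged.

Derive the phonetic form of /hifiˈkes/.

[hiviˈkʰes]

/h/ (word-initial): no rule targets it → [h].
/i/ — not in any rule's target class → [i].
Rule 1 applies to /f/ (between /i/ and /i/: between two vowels) → [v].
/i/ (between /f/ and /k/) is unaffected → [i].
/k/ (between /i/ and /e/): immediately before a stressed vowel, so rule 3 applies → [kʰ].
/e/ (between /k/ and /s/) is unaffected → [e].
/s/ — word-final; rule 1 does not apply here → [s].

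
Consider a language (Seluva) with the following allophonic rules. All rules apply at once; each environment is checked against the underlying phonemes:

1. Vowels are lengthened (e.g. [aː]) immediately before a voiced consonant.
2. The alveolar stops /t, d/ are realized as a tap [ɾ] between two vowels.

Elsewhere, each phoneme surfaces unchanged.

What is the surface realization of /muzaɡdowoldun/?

[muːzaːɡdoːwoːlduːn]

/u/ meets the environment for rule 1 (before a voiced consonant) → [uː].
/a/ — between /z/ and /ɡ/, before a voiced consonant — surfaces as [aː] (rule 1).
/d/ (between /ɡ/ and /o/) fails the environment for rule 2, so it stays [d].
/o/ meets the environment for rule 1 (before a voiced consonant) → [oː].
/o/ (between /w/ and /l/): before a voiced consonant, so rule 1 applies → [oː].
/d/ (between /l/ and /u/) is in the target of rule 2 but the environment (between two vowels) is not met → [d].
/u/ meets the environment for rule 1 (before a voiced consonant) → [uː].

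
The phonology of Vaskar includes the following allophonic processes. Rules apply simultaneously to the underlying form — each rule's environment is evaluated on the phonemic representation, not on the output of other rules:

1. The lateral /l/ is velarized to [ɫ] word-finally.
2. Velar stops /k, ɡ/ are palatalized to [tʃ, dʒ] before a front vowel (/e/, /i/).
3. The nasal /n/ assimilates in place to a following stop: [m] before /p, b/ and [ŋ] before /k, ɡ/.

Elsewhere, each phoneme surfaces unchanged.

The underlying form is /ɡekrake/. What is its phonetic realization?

[dʒekratʃe]

Rule 2 applies to /ɡ/ (word-initial: before a front vowel) → [dʒ].
/k/ (between /e/ and /r/): rule 2 targets it, but not before a front vowel → unchanged [k].
/k/ — between /a/ and /e/, before a front vowel — surfaces as [tʃ] (rule 2).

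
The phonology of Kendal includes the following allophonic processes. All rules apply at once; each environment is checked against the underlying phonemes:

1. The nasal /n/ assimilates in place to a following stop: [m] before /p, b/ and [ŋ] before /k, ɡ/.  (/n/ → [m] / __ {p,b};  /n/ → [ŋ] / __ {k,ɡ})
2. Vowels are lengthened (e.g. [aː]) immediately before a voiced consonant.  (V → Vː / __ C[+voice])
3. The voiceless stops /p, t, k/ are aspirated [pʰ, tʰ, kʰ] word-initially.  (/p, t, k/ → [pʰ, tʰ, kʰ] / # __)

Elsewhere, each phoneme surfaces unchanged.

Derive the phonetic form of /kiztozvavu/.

/k/ (word-initial): word-initially, so rule 3 applies → [kʰ].
/i/ meets the environment for rule 2 (before a voiced consonant) → [iː].
/t/ — between /z/ and /o/; rule 3 does not apply here → [t].
/o/ (between /t/ and /z/): before a voiced consonant, so rule 2 applies → [oː].
/a/ (between /v/ and /v/) occurs before a voiced consonant → [aː] by rule 2.
/u/ (word-final) fails the environment for rule 2, so it stays [u].

[kʰiːztoːzvaːvu]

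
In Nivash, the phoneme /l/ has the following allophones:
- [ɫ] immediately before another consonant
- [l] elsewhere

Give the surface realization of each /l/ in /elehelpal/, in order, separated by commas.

Occurrence 1 (position 2): no conditioning environment matches → elsewhere allophone [l].
Occurrence 2 (position 6): immediately before another consonant → [ɫ].
Occurrence 3 (position 9): no conditioning environment matches → elsewhere allophone [l].

[l], [ɫ], [l]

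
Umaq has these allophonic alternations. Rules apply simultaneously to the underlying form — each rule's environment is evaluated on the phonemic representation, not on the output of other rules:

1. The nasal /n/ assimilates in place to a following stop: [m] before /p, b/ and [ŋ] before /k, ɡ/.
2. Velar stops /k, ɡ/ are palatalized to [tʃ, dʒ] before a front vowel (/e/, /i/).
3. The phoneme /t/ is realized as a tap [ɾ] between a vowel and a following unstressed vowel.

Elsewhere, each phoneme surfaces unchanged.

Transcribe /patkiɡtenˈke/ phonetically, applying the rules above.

[pattʃiɡteŋˈtʃe]

/p/ stays [p].
/a/ (between /p/ and /t/) is unaffected → [a].
/t/ (between /a/ and /k/): rule 3 targets it, but not between a vowel and a following unstressed vowel → unchanged [t].
/k/ (between /t/ and /i/): before a front vowel, so rule 2 applies → [tʃ].
/i/ (between /k/ and /ɡ/) is unaffected → [i].
/ɡ/ (between /i/ and /t/): rule 2 targets it, but not before a front vowel → unchanged [ɡ].
/t/ (between /ɡ/ and /e/): rule 3 targets it, but not between a vowel and a following unstressed vowel → unchanged [t].
/e/ stays [e].
/n/ — between /e/ and /k/, before a labial or velar stop — surfaces as [ŋ] (rule 1).
/k/ — between /n/ and /e/, before a front vowel — surfaces as [tʃ] (rule 2).
/e/ stays [e].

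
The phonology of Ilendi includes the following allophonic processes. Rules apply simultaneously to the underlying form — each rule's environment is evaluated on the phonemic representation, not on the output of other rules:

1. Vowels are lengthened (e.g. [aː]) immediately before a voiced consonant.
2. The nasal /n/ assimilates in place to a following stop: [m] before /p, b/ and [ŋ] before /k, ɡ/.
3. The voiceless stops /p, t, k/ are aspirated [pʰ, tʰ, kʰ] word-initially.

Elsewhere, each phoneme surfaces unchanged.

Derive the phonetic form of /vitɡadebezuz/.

[vitɡaːdeːbeːzuːz]

/i/ (between /v/ and /t/) is in the target of rule 1 but the environment (before a voiced consonant) is not met → [i].
/t/ — between /i/ and /ɡ/; rule 3 does not apply here → [t].
Rule 1 applies to /a/ (between /ɡ/ and /d/: before a voiced consonant) → [aː].
/e/ — between /d/ and /b/, before a voiced consonant — surfaces as [eː] (rule 1).
/e/ meets the environment for rule 1 (before a voiced consonant) → [eː].
/u/ (between /z/ and /z/): before a voiced consonant, so rule 1 applies → [uː].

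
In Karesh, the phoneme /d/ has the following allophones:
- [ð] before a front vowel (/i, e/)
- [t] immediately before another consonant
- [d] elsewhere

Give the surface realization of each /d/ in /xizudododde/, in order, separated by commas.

[d], [d], [t], [ð]

Occurrence 1 (position 5): no conditioning environment matches → elsewhere allophone [d].
Occurrence 2 (position 7): no conditioning environment matches → elsewhere allophone [d].
Occurrence 3 (position 9): immediately before another consonant → [t].
Occurrence 4 (position 10): before a front vowel (/i, e/) → [ð].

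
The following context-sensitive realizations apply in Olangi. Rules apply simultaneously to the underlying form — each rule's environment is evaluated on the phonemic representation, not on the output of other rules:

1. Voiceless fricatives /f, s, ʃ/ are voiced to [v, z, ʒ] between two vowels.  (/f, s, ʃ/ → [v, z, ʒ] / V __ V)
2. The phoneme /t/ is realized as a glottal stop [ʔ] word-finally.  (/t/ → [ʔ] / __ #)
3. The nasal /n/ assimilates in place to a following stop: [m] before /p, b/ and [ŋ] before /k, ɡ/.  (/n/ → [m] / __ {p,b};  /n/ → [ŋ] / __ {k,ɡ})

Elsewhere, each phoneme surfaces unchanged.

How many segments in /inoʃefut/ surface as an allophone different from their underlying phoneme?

Segments that undergo a rule: /ʃ/ → [ʒ] (rule 1); /f/ → [v] (rule 1); /t/ → [ʔ] (rule 2).
All other segments surface unchanged.

3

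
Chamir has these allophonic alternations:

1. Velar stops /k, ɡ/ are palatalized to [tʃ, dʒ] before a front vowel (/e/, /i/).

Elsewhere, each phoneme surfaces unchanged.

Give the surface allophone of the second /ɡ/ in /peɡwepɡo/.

[ɡ]

/ɡ/ (between /p/ and /o/): rule 1 targets it, but not before a front vowel → unchanged [ɡ].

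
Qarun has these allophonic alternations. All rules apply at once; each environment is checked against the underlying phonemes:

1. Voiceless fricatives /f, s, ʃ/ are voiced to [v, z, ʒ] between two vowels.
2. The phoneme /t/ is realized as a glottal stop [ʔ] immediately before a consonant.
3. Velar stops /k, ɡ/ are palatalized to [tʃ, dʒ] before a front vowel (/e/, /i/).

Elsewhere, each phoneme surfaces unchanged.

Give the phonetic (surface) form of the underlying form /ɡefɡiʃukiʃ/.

Rule 3 applies to /ɡ/ (word-initial: before a front vowel) → [dʒ].
/e/ (between /ɡ/ and /f/) is unaffected → [e].
/f/ (between /e/ and /ɡ/): rule 1 targets it, but not between two vowels → unchanged [f].
/ɡ/ meets the environment for rule 3 (before a front vowel) → [dʒ].
/i/ (between /ɡ/ and /ʃ/) is unaffected → [i].
/ʃ/ meets the environment for rule 1 (between two vowels) → [ʒ].
/u/ (between /ʃ/ and /k/): no rule targets it → [u].
/k/ (between /u/ and /i/): before a front vowel, so rule 3 applies → [tʃ].
/i/ — not in any rule's target class → [i].
/ʃ/ (word-final) is in the target of rule 1 but the environment (between two vowels) is not met → [ʃ].

[dʒefdʒiʒutʃiʃ]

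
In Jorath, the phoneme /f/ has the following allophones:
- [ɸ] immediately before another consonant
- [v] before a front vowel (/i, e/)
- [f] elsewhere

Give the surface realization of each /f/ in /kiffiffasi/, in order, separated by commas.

Occurrence 1 (position 3): immediately before another consonant → [ɸ].
Occurrence 2 (position 4): before a front vowel (/i, e/) → [v].
Occurrence 3 (position 6): immediately before another consonant → [ɸ].
Occurrence 4 (position 7): no conditioning environment matches → elsewhere allophone [f].

[ɸ], [v], [ɸ], [f]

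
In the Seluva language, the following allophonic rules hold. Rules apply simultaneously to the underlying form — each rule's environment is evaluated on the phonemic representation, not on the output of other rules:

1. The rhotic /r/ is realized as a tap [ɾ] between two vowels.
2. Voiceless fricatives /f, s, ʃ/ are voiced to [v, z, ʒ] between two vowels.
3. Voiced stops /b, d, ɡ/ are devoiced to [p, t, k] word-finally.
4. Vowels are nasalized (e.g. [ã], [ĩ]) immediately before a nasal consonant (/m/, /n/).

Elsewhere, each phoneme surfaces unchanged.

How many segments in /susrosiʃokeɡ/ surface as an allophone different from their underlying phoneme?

3

Segments that undergo a rule: /s/ → [z] (rule 2); /ʃ/ → [ʒ] (rule 2); /ɡ/ → [k] (rule 3).
All other segments surface unchanged.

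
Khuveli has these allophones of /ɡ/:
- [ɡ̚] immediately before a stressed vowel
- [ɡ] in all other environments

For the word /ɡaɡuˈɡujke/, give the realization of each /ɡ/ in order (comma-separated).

Occurrence 1 (position 1): no conditioning environment matches → elsewhere allophone [ɡ].
Occurrence 2 (position 3): no conditioning environment matches → elsewhere allophone [ɡ].
Occurrence 3 (position 5): immediately before a stressed vowel → [ɡ̚].

[ɡ], [ɡ], [ɡ̚]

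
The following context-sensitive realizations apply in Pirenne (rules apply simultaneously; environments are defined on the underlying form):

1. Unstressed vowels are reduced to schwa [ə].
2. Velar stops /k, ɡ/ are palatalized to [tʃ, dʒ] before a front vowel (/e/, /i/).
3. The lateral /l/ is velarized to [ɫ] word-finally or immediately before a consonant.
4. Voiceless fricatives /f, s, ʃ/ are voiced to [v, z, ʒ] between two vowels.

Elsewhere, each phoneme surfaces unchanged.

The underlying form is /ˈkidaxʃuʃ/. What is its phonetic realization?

/k/ — word-initial, before a front vowel — surfaces as [tʃ] (rule 2).
/i/ (between /k/ and /d/): rule 1 targets it, but not in an unstressed syllable → unchanged [i].
/d/ (between /i/ and /a/) is unaffected → [d].
Rule 1 applies to /a/ (between /d/ and /x/: in an unstressed syllable) → [ə].
/x/ (between /a/ and /ʃ/): no rule targets it → [x].
/ʃ/ (between /x/ and /u/): rule 4 targets it, but not between two vowels → unchanged [ʃ].
/u/ — between /ʃ/ and /ʃ/, in an unstressed syllable — surfaces as [ə] (rule 1).
/ʃ/ (word-final) is in the target of rule 4 but the environment (between two vowels) is not met → [ʃ].

[ˈtʃidəxʃəʃ]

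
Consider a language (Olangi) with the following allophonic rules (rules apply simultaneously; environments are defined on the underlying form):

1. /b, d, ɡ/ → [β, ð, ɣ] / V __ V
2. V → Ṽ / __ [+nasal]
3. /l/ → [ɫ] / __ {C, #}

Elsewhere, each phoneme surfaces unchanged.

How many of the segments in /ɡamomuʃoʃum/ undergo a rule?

3

Segments that undergo a rule: /a/ → [ã] (rule 2); /o/ → [õ] (rule 2); /u/ → [ũ] (rule 2).
All other segments surface unchanged.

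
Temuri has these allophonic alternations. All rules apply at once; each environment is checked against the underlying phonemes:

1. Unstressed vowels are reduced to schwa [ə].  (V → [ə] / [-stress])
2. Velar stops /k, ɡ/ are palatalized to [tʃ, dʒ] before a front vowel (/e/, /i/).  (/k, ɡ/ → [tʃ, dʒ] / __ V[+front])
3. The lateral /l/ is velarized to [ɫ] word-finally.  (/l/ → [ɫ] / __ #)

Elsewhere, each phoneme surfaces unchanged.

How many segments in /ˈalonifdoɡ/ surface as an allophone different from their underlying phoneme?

3

Segments that undergo a rule: /o/ → [ə] (rule 1); /i/ → [ə] (rule 1); /o/ → [ə] (rule 1).
All other segments surface unchanged.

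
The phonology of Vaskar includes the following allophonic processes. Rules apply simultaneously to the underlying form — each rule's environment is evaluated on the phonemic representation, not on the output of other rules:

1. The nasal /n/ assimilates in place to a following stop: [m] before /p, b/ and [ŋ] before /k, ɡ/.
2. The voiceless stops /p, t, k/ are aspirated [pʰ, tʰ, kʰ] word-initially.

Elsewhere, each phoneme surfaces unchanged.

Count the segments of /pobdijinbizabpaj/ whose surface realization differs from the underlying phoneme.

Segments that undergo a rule: /p/ → [pʰ] (rule 2); /n/ → [m] (rule 1).
All other segments surface unchanged.

2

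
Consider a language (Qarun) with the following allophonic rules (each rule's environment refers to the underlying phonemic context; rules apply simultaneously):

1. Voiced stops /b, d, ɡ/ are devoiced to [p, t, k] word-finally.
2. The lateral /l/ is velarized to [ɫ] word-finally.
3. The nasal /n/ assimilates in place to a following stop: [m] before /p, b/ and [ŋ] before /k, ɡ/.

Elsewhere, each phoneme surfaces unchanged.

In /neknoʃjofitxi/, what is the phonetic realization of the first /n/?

[n]

/n/ (word-initial) is in the target of rule 3 but the environment (before a labial or velar stop) is not met → [n].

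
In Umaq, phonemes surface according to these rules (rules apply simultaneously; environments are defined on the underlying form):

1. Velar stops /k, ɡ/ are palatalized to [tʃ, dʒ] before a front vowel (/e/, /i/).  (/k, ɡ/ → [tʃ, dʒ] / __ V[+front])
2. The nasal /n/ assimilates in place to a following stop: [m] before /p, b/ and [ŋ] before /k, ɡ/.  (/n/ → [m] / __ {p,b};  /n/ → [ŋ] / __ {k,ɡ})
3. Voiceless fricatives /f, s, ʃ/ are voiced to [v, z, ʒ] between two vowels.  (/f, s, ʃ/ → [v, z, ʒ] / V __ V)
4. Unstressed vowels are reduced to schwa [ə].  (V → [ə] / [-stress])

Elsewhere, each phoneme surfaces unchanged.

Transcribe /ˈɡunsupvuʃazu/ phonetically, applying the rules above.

[ˈɡunsəpvəʒəzə]

/ɡ/ (word-initial): rule 1 targets it, but not before a front vowel → unchanged [ɡ].
/u/ (between /ɡ/ and /n/): rule 4 targets it, but not in an unstressed syllable → unchanged [u].
/n/ (between /u/ and /s/): rule 2 targets it, but not before a labial or velar stop → unchanged [n].
/s/ (between /n/ and /u/): rule 3 targets it, but not between two vowels → unchanged [s].
/u/ (between /s/ and /p/) occurs in an unstressed syllable → [ə] by rule 4.
/p/ — not in any rule's target class → [p].
/v/ stays [v].
/u/ (between /v/ and /ʃ/): in an unstressed syllable, so rule 4 applies → [ə].
/ʃ/ (between /u/ and /a/) occurs between two vowels → [ʒ] by rule 3.
/a/ meets the environment for rule 4 (in an unstressed syllable) → [ə].
/z/ (between /a/ and /u/) is unaffected → [z].
/u/ (word-final): in an unstressed syllable, so rule 4 applies → [ə].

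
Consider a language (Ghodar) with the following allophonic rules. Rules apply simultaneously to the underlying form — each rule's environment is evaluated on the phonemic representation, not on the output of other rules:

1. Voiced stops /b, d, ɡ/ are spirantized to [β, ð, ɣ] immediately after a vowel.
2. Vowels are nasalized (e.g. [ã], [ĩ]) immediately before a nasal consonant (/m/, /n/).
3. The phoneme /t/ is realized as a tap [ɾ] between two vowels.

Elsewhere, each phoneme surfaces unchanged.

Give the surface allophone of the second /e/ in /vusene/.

[e]

/e/ (word-final) fails the environment for rule 2, so it stays [e].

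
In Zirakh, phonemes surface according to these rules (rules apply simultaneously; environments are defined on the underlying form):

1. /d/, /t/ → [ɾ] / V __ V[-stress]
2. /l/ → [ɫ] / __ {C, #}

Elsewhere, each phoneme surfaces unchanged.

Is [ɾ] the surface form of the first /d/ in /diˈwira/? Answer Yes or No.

/d/ (word-initial): rule 1 targets it, but not between a vowel and a following unstressed vowel → unchanged [d].
The actual realization is [d], not [ɾ].

No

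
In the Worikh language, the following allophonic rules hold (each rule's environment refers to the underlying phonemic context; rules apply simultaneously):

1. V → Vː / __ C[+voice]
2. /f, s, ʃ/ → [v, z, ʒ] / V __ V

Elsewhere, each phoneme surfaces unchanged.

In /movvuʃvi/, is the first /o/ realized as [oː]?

/o/ (between /m/ and /v/) occurs before a voiced consonant → [oː] by rule 1.
The actual realization is [oː], which matches [oː].

Yes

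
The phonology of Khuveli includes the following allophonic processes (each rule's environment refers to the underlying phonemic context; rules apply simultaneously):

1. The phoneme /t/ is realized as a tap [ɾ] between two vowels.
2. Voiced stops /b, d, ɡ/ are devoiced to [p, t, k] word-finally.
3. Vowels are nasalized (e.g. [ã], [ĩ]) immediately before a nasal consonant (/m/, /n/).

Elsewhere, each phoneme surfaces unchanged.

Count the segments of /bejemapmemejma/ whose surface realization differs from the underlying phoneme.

2

Segments that undergo a rule: /e/ → [ẽ] (rule 3); /e/ → [ẽ] (rule 3).
All other segments surface unchanged.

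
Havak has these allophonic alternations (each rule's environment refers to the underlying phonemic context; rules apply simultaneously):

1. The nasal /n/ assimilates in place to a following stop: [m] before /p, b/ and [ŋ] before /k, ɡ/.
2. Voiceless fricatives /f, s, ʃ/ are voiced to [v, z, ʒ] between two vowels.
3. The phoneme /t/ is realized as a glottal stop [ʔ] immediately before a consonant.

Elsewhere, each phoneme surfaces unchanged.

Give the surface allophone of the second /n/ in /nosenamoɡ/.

[n]

/n/ — between /e/ and /a/; rule 1 does not apply here → [n].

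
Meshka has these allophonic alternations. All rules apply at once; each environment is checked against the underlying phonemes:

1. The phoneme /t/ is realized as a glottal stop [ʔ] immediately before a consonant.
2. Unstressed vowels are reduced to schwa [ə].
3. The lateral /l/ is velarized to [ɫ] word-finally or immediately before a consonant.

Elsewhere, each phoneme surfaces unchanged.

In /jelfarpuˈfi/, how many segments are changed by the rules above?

4

Segments that undergo a rule: /e/ → [ə] (rule 2); /l/ → [ɫ] (rule 3); /a/ → [ə] (rule 2); /u/ → [ə] (rule 2).
All other segments surface unchanged.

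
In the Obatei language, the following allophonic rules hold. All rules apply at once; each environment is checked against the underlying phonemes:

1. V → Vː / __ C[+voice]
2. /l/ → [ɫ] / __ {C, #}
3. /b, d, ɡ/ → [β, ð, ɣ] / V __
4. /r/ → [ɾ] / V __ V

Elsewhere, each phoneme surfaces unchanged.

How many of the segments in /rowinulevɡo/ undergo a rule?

Segments that undergo a rule: /o/ → [oː] (rule 1); /i/ → [iː] (rule 1); /u/ → [uː] (rule 1); /e/ → [eː] (rule 1).
All other segments surface unchanged.

4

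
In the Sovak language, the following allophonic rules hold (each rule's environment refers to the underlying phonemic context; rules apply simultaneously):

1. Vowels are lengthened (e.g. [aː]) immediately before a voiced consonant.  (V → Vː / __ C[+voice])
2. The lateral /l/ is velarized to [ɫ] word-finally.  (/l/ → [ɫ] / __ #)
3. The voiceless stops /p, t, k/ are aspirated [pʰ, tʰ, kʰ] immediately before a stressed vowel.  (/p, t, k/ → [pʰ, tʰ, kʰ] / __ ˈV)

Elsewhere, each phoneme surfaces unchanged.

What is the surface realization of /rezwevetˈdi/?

[reːzweːvetˈdi]

/r/ — not in any rule's target class → [r].
/e/ — between /r/ and /z/, before a voiced consonant — surfaces as [eː] (rule 1).
/z/ (between /e/ and /w/) is unaffected → [z].
/w/ — not in any rule's target class → [w].
/e/ — between /w/ and /v/, before a voiced consonant — surfaces as [eː] (rule 1).
/v/ — not in any rule's target class → [v].
/e/ (between /v/ and /t/): rule 1 targets it, but not before a voiced consonant → unchanged [e].
/t/ (between /e/ and /d/): rule 3 targets it, but not immediately before a stressed vowel → unchanged [t].
/d/ — not in any rule's target class → [d].
/i/ (word-final) fails the environment for rule 1, so it stays [i].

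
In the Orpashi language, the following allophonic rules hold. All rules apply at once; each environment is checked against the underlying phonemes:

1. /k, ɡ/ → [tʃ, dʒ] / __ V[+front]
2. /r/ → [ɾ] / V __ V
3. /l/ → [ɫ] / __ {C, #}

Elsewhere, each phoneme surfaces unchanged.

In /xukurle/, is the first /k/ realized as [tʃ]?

/k/ (between /u/ and /u/): rule 1 targets it, but not before a front vowel → unchanged [k].
The actual realization is [k], not [tʃ].

No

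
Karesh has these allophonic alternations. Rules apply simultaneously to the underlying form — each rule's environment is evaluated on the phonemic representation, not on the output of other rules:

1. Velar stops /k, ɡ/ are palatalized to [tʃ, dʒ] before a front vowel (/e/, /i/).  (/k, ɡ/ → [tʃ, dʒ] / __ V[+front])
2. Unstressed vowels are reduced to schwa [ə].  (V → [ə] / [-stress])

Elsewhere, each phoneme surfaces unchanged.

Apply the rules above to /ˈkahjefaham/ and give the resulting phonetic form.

/k/ (word-initial): rule 1 targets it, but not before a front vowel → unchanged [k].
/a/ (between /k/ and /h/) is in the target of rule 2 but the environment (in an unstressed syllable) is not met → [a].
/h/ — not in any rule's target class → [h].
/j/ (between /h/ and /e/) is unaffected → [j].
/e/ meets the environment for rule 2 (in an unstressed syllable) → [ə].
/f/ — not in any rule's target class → [f].
/a/ (between /f/ and /h/) occurs in an unstressed syllable → [ə] by rule 2.
/h/ (between /a/ and /a/) is unaffected → [h].
Rule 2 applies to /a/ (between /h/ and /m/: in an unstressed syllable) → [ə].
/m/ stays [m].

[ˈkahjəfəhəm]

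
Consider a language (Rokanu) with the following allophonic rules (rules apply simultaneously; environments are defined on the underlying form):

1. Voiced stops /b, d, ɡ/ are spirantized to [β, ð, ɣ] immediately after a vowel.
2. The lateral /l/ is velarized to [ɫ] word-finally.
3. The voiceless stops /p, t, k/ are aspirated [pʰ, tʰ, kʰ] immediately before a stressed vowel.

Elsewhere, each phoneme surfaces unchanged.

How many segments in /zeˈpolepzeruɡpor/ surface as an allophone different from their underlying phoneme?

2

Segments that undergo a rule: /p/ → [pʰ] (rule 3); /ɡ/ → [ɣ] (rule 1).
All other segments surface unchanged.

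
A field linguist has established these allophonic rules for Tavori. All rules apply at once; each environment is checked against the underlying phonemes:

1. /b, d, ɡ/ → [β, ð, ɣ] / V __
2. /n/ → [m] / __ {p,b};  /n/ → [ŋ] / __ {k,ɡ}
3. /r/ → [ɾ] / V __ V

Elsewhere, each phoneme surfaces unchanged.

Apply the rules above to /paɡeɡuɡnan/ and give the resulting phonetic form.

/ɡ/ — between /a/ and /e/, immediately after a vowel — surfaces as [ɣ] (rule 1).
Rule 1 applies to /ɡ/ (between /e/ and /u/: immediately after a vowel) → [ɣ].
/ɡ/ (between /u/ and /n/): immediately after a vowel, so rule 1 applies → [ɣ].
/n/ (between /ɡ/ and /a/) fails the environment for rule 2, so it stays [n].
/n/ (word-final): rule 2 targets it, but not before a labial or velar stop → unchanged [n].

[paɣeɣuɣnan]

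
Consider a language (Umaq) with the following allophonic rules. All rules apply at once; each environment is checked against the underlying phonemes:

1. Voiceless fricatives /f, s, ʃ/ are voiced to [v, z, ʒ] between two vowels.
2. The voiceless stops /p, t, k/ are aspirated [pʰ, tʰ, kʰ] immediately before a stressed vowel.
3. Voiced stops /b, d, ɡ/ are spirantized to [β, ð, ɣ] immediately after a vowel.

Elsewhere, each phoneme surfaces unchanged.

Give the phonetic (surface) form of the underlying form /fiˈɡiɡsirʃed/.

/f/ — word-initial; rule 1 does not apply here → [f].
/ɡ/ (between /i/ and /i/): immediately after a vowel, so rule 3 applies → [ɣ].
Rule 3 applies to /ɡ/ (between /i/ and /s/: immediately after a vowel) → [ɣ].
/s/ (between /ɡ/ and /i/) fails the environment for rule 1, so it stays [s].
/ʃ/ (between /r/ and /e/) is in the target of rule 1 but the environment (between two vowels) is not met → [ʃ].
/d/ (word-final): immediately after a vowel, so rule 3 applies → [ð].

[fiˈɣiɣsirʃeð]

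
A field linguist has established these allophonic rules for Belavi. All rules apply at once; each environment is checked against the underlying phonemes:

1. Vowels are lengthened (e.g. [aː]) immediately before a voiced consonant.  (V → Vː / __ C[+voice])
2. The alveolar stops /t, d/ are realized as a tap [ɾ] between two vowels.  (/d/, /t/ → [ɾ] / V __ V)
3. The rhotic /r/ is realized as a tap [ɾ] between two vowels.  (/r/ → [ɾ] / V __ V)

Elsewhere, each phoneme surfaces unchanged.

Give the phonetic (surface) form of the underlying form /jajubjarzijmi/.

/a/ — between /j/ and /j/, before a voiced consonant — surfaces as [aː] (rule 1).
/u/ (between /j/ and /b/): before a voiced consonant, so rule 1 applies → [uː].
/a/ (between /j/ and /r/) occurs before a voiced consonant → [aː] by rule 1.
/r/ (between /a/ and /z/): rule 3 targets it, but not between two vowels → unchanged [r].
/i/ — between /z/ and /j/, before a voiced consonant — surfaces as [iː] (rule 1).
/i/ (word-final): rule 1 targets it, but not before a voiced consonant → unchanged [i].

[jaːjuːbjaːrziːjmi]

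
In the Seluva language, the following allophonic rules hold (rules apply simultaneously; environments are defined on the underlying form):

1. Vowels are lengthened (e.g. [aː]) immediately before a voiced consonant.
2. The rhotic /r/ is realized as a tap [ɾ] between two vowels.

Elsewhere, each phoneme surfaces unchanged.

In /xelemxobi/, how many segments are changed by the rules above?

3

Segments that undergo a rule: /e/ → [eː] (rule 1); /e/ → [eː] (rule 1); /o/ → [oː] (rule 1).
All other segments surface unchanged.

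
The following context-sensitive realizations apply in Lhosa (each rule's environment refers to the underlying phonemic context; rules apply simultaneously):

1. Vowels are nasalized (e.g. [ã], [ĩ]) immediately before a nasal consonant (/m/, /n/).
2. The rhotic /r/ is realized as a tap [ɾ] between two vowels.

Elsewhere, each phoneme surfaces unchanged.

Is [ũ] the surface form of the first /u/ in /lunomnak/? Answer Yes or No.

/u/ meets the environment for rule 1 (before a nasal consonant) → [ũ].
The actual realization is [ũ], which matches [ũ].

Yes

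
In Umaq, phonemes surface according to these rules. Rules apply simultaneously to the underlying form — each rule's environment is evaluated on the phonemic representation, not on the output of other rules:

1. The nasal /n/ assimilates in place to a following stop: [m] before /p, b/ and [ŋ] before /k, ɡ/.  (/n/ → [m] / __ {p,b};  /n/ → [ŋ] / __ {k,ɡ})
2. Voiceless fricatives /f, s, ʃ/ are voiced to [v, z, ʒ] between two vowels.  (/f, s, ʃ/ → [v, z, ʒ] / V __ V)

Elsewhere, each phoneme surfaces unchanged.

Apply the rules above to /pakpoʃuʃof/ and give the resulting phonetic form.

[pakpoʒuʒof]

/p/ (word-initial) is unaffected → [p].
/a/ (between /p/ and /k/): no rule targets it → [a].
/k/ (between /a/ and /p/) is unaffected → [k].
/p/ (between /k/ and /o/): no rule targets it → [p].
/o/ — not in any rule's target class → [o].
Rule 2 applies to /ʃ/ (between /o/ and /u/: between two vowels) → [ʒ].
/u/ — not in any rule's target class → [u].
/ʃ/ — between /u/ and /o/, between two vowels — surfaces as [ʒ] (rule 2).
/o/ stays [o].
/f/ (word-final) fails the environment for rule 2, so it stays [f].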